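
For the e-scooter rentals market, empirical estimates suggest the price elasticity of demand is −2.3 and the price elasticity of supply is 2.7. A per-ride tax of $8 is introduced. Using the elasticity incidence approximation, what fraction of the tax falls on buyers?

Buyers' share ≈ 0.54.

Incidence ratio: buyers' share ≈ εs / (εs + |εd|) = 2.7 / (2.7 + 2.3) = 0.54.
Supply is the more elastic side, so buyers bear the larger share.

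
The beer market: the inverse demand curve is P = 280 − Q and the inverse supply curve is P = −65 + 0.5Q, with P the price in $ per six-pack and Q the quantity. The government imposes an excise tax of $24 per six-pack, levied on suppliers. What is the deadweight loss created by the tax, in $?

Rewrite in direct form: Qd = 280 − P and Qs = 2P + 130.
Without the tax, 280 − P = 2P + 130 gives 3P = 150, so P* = $50 and Q* = 230.
With the tax collected from suppliers, supply shifts: Qs = 2(P − 24) + 130.
Solving gives Q = 214 with buyers paying $66 and suppliers receiving $42 (the $24 wedge).
Quantity falls by |ΔQ| = |230 − 214| = 16.
DWL = ½ · t · |ΔQ| = ½ · 24 · 16 = $192.

Deadweight loss = $192.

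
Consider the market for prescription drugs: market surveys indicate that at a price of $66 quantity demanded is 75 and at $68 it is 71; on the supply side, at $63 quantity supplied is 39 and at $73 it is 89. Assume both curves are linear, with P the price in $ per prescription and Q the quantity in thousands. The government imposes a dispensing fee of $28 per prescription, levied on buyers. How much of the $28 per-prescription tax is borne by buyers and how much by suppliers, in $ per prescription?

Demand slope: (71 − 75)/(68 − 66) = -2, so Qd = 207 − 2P.
Supply slope: (89 − 39)/(73 − 63) = 5, so Qs = 5P − 276.
Before the tax: set 207 − 2P = 5P − 276 → P* = $69, Q* = 69.
With the tax collected from buyers, demand (in seller-price terms) shifts: Qd = 207 − 2(P + 28).
New equilibrium: buyers pay $89, suppliers receive $61, Q = 29. (Wedge: Pb − Ps = 28.)
Burden on buyers: $20; on suppliers: $8. (They sum to $28.)

Buyers bear $20 per prescription; suppliers bear $8 per prescription.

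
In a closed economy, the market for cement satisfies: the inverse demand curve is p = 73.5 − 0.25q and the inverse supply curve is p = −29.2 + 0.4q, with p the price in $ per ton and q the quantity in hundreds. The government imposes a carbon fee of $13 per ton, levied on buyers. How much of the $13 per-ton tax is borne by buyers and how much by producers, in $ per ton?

Buyers bear $5 per ton; producers bear $8 per ton.

Rewrite in direct form: qd = 294 − 4p and qs = 2.5p + 73.
Without the tax, 294 − 4p = 2.5p + 73 gives 6.5p = 221, so p* = $34 and q* = 158.
With the tax collected from buyers, demand (in seller-price terms) shifts: qd = 294 − 4(p + 13).
New equilibrium: buyers pay $39, producers receive $26, q = 138. (Wedge: pb − ps = 13.)
Burden on buyers: $5; on producers: $8. (They sum to $13.)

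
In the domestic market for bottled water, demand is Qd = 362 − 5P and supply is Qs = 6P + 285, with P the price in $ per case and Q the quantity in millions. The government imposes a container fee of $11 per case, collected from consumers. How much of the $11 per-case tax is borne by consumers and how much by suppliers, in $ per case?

Before the tax: set 362 − 5P = 6P + 285 → P* = $7, Q* = 327.
With the tax collected from consumers, demand (in seller-price terms) shifts: Qd = 362 − 5(P + 11).
Solving gives Q = 297 with consumers paying $13 and suppliers receiving $2 (the $11 wedge).
Burden on consumers: $6; on suppliers: $5. (They sum to $11.)
The less price-elastic side of the market bears the larger share of a per-unit tax.

Consumers bear $6 per case; suppliers bear $5 per case.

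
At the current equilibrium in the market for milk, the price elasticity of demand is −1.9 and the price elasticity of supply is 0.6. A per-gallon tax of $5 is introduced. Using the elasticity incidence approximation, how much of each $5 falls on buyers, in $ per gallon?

Buyers bear ≈ $1.2 per gallon.

Incidence ratio: buyers' share ≈ εs / (εs + |εd|) = 0.6 / (0.6 + 1.9) = 0.24.
So buyers bear ≈ 0.24 × $5 = $1.2; suppliers bear $3.8.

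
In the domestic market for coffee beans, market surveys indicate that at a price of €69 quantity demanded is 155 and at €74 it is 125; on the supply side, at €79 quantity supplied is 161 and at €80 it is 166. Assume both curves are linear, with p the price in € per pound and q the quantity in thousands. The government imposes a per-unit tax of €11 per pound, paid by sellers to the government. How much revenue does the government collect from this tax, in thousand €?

Demand slope: (125 − 155)/(74 − 69) = -6, so qd = 569 − 6p.
Supply slope: (166 − 161)/(80 − 79) = 5, so qs = 5p − 234.
Before the tax: set 569 − 6p = 5p − 234 → p* = €73, q* = 131.
With the tax collected from sellers, supply shifts: qs = 5(p − 11) − 234.
Solving gives q = 101 with buyers paying €78 and sellers receiving €67 (the €11 wedge).
Revenue = t · Q = 11 · 101 = €1111.

Tax revenue = €1111 thousand.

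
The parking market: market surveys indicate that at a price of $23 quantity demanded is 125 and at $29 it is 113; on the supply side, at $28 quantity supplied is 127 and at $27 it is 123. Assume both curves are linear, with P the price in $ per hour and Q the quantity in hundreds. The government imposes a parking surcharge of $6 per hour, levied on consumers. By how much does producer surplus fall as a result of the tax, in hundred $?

Producer surplus falls by $230 hundred.

Demand slope: (113 − 125)/(29 − 23) = -2, so Qd = 171 − 2P.
Supply slope: (123 − 127)/(27 − 28) = 4, so Qs = 4P + 15.
Without the tax, 171 − 2P = 4P + 15 gives 6P = 156, so P* = $26 and Q* = 119.
With the tax collected from consumers, demand (in seller-price terms) shifts: Qd = 171 − 2(P + 6).
New equilibrium: consumers pay $30, producers receive $24, Q = 111. (Wedge: Pb − Ps = 6.)
ΔPS is the trapezoid between Q = 111 and Q = 119 of height $2: ½ · (119 + 111) · 2 = $230.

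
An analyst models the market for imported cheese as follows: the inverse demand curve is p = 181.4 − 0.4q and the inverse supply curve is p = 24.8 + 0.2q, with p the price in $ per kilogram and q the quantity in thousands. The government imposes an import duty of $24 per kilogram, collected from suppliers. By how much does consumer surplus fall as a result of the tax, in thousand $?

Inverting to q(p) form: qd = 453.5 − 2.5p; qs = 5p − 124.
Without the tax, 453.5 − 2.5p = 5p − 124 gives 7.5p = 577.5, so p* = $77 and q* = 261.
With the tax collected from suppliers, supply shifts: qs = 5(p − 24) − 124.
Solving gives q = 221 with buyers paying $93 and suppliers receiving $69 (the $24 wedge).
ΔCS is the trapezoid between Q = 221 and Q = 261 of height $16: ½ · (261 + 221) · 16 = $3856.

Consumer surplus falls by $3856 thousand.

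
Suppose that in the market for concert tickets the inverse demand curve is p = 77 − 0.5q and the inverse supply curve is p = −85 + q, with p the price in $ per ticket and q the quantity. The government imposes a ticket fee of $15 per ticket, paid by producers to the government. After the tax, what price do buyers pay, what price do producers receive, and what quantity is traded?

Rewrite in direct form: qd = 154 − 2p and qs = p + 85.
Without the tax, 154 − 2p = p + 85 gives 3p = 69, so p* = $23 and q* = 108.
With the tax collected from producers, supply shifts: qs = (p − 15) + 85.
Solving gives q = 98 with buyers paying $28 and producers receiving $13 (the $15 wedge).
The less price-elastic side of the market bears the larger share of a per-unit tax.

Buyers pay $28; producers receive $13; quantity = 98.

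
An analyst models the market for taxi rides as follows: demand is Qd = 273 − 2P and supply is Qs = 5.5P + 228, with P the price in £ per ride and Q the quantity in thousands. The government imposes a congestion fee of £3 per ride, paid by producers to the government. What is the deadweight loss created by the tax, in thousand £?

Deadweight loss = £6.6 thousand.

Before the tax: set 273 − 2P = 5.5P + 228 → P* = £6, Q* = 261.
With the tax collected from producers, supply shifts: Qs = 5.5(P − 3) + 228.
Solving gives Q = 256.6 with consumers paying £8.2 and producers receiving £5.2 (the £3 wedge).
Quantity falls by |ΔQ| = |261 − 256.6| = 4.4.
DWL = ½ · t · |ΔQ| = ½ · 3 · 4.4 = £6.6.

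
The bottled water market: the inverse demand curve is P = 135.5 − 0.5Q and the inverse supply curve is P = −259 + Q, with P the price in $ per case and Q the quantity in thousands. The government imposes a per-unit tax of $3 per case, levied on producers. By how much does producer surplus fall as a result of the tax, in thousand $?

Inverting to Q(P) form: Qd = 271 − 2P; Qs = P + 259.
Before the tax: set 271 − 2P = P + 259 → P* = $4, Q* = 263.
With the tax collected from producers, supply shifts: Qs = (P − 3) + 259.
New equilibrium: buyers pay $5, producers receive $2, Q = 261. (Wedge: Pb − Ps = 3.)
ΔPS is the trapezoid between Q = 261 and Q = 263 of height $2: ½ · (263 + 261) · 2 = $524.

Producer surplus falls by $524 thousand.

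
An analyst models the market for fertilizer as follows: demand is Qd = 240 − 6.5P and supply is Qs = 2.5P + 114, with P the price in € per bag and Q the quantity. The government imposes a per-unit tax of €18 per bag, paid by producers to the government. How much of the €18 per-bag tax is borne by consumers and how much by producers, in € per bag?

Consumers bear €5 per bag; producers bear €13 per bag.

Before the tax: set 240 − 6.5P = 2.5P + 114 → P* = €14, Q* = 149.
With the tax collected from producers, supply shifts: Qs = 2.5(P − 18) + 114.
Solving gives Q = 116.5 with consumers paying €19 and producers receiving €1 (the €18 wedge).
Burden on consumers: €5; on producers: €13. (They sum to €18.)
The less price-elastic side of the market bears the larger share of a per-unit tax.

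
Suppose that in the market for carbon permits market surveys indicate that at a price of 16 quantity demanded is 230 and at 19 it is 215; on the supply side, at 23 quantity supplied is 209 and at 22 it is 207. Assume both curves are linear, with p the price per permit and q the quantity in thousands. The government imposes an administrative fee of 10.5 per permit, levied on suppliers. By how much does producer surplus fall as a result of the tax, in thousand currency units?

Producer surplus falls by 1481.25 thousand.

Demand slope: (215 − 230)/(19 − 16) = -5, so qd = 310 − 5p.
Supply slope: (207 − 209)/(22 − 23) = 2, so qs = 2p + 163.
Before the tax: set 310 − 5p = 2p + 163 → p* = 21, q* = 205.
With the tax collected from suppliers, supply shifts: qs = 2(p − 10.5) + 163.
Solving gives q = 190 with buyers paying 24 and suppliers receiving 13.5 (the 10.5 wedge).
ΔPS is the trapezoid between Q = 190 and Q = 205 of height 7.5: ½ · (205 + 190) · 7.5 = 1481.25.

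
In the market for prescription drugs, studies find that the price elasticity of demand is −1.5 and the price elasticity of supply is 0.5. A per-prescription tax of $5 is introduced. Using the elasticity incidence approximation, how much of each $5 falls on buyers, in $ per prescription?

Incidence ratio: buyers' share ≈ εs / (εs + |εd|) = 0.5 / (0.5 + 1.5) = 0.25.
So buyers bear ≈ 0.25 × $5 = $1.25; sellers bear $3.75.

Buyers bear ≈ $1.25 per prescription.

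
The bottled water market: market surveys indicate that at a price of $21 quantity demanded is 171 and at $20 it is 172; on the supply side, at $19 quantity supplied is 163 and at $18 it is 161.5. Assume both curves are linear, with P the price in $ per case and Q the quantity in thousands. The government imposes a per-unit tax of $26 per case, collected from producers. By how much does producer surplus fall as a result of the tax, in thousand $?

Producer surplus falls by $1676.48 thousand.

Demand slope: (172 − 171)/(20 − 21) = -1, so Qd = 192 − P.
Supply slope: (161.5 − 163)/(18 − 19) = 1.5, so Qs = 1.5P + 134.5.
Without the tax, 192 − P = 1.5P + 134.5 gives 2.5P = 57.5, so P* = $23 and Q* = 169.
With the tax collected from producers, supply shifts: Qs = 1.5(P − 26) + 134.5.
New equilibrium: buyers pay $38.6, producers receive $12.6, Q = 153.4. (Wedge: Pb − Ps = 26.)
ΔPS is the trapezoid between Q = 153.4 and Q = 169 of height $10.4: ½ · (169 + 153.4) · 10.4 = $1676.48.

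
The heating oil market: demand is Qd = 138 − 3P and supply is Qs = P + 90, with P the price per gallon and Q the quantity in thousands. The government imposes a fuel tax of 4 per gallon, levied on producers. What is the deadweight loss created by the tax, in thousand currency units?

Before the tax: set 138 − 3P = P + 90 → P* = 12, Q* = 102.
With the tax collected from producers, supply shifts: Qs = (P − 4) + 90.
Solving gives Q = 99 with consumers paying 13 and producers receiving 9 (the 4 wedge).
Quantity falls by |ΔQ| = |102 − 99| = 3.
DWL = ½ · t · |ΔQ| = ½ · 4 · 3 = 6.

Deadweight loss = 6 thousand.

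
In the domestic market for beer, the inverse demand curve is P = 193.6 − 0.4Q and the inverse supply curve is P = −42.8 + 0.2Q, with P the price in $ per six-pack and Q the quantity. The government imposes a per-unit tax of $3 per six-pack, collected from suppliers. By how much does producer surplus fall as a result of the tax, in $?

Inverting to Q(P) form: Qd = 484 − 2.5P; Qs = 5P + 214.
Before the tax: set 484 − 2.5P = 5P + 214 → P* = $36, Q* = 394.
With the tax collected from suppliers, supply shifts: Qs = 5(P − 3) + 214.
New equilibrium: consumers pay $38, suppliers receive $35, Q = 389. (Wedge: Pb − Ps = 3.)
ΔPS is the trapezoid between Q = 389 and Q = 394 of height $1: ½ · (394 + 389) · 1 = $391.5.

Producer surplus falls by $391.5.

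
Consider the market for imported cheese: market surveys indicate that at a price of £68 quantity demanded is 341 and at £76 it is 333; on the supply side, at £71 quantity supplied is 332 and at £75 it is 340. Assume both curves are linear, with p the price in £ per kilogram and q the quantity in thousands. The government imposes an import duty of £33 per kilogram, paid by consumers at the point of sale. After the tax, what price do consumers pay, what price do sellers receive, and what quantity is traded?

Demand slope: (333 − 341)/(76 − 68) = -1, so qd = 409 − p.
Supply slope: (340 − 332)/(75 − 71) = 2, so qs = 2p + 190.
Before the tax: set 409 − p = 2p + 190 → p* = £73, q* = 336.
With the tax collected from consumers, demand (in seller-price terms) shifts: qd = 409 − (p + 33).
New equilibrium: consumers pay £95, sellers receive £62, q = 314. (Wedge: pb − ps = 33.)
The less price-elastic side of the market bears the larger share of a per-unit tax.

Consumers pay £95; sellers receive £62; quantity = 314.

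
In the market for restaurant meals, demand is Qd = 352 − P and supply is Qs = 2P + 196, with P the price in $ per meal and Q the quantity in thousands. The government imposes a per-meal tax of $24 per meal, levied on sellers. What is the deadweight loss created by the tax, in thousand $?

Deadweight loss = $192 thousand.

Without the tax, 352 − P = 2P + 196 gives 3P = 156, so P* = $52 and Q* = 300.
With the tax collected from sellers, supply shifts: Qs = 2(P − 24) + 196.
Solving gives Q = 284 with consumers paying $68 and sellers receiving $44 (the $24 wedge).
Quantity falls by |ΔQ| = |300 − 284| = 16.
DWL = ½ · t · |ΔQ| = ½ · 24 · 16 = $192.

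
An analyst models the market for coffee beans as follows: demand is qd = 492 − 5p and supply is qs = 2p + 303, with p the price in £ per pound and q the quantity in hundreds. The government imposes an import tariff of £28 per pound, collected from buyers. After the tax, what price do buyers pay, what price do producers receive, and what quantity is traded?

Buyers pay £35; producers receive £7; quantity = 317.

Without the tax, 492 − 5p = 2p + 303 gives 7p = 189, so p* = £27 and q* = 357.
With the tax collected from buyers, demand (in seller-price terms) shifts: qd = 492 − 5(p + 28).
Solving gives q = 317 with buyers paying £35 and producers receiving £7 (the £28 wedge).
The less price-elastic side of the market bears the larger share of a per-unit tax.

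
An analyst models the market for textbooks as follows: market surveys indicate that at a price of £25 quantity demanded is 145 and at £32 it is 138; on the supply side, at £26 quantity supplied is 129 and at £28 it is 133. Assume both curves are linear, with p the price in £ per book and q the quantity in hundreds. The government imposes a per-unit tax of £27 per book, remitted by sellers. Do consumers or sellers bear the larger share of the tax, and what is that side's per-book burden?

Consumers bear the larger share: £18 per book.

Demand slope: (138 − 145)/(32 − 25) = -1, so qd = 170 − p.
Supply slope: (133 − 129)/(28 − 26) = 2, so qs = 2p + 77.
Without the tax, 170 − p = 2p + 77 gives 3p = 93, so p* = £31 and q* = 139.
With the tax collected from sellers, supply shifts: qs = 2(p − 27) + 77.
Solving gives q = 121 with consumers paying £49 and sellers receiving £22 (the £27 wedge).
Per-book burden: consumers £18, sellers £9.
Consumers take the larger share because demand is less price-elastic here (demand slope 1 vs supply slope 2).
The less price-elastic side of the market bears the larger share of a per-unit tax.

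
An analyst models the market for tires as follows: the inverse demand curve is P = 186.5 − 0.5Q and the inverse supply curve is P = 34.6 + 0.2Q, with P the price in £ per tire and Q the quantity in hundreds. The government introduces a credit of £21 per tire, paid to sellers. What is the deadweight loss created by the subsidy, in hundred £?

Rewrite in direct form: Qd = 373 − 2P and Qs = 5P − 173.
Without the subsidy, 373 − 2P = 5P − 173 gives 7P = 546, so P* = £78 and Q* = 217.
With a per-unit subsidy paid to sellers, each receives P + 21 per unit sold, so supply becomes Qs = 5(P + 21) − 173.
Solving gives Q = 247 with consumers paying £63 and sellers receiving £84 (the £21 wedge).
Quantity rises by |ΔQ| = |217 − 247| = 30.
DWL = ½ · t · |ΔQ| = ½ · 21 · 30 = £315.

Deadweight loss = £315 hundred.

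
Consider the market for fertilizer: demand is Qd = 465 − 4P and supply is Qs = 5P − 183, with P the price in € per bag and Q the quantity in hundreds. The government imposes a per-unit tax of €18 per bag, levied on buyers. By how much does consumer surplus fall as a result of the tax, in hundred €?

Without the tax, 465 − 4P = 5P − 183 gives 9P = 648, so P* = €72 and Q* = 177.
With the tax collected from buyers, demand (in seller-price terms) shifts: Qd = 465 − 4(P + 18).
New equilibrium: buyers pay €82, suppliers receive €64, Q = 137. (Wedge: Pb − Ps = 18.)
ΔCS is the trapezoid between Q = 137 and Q = 177 of height €10: ½ · (177 + 137) · 10 = €1570.

Consumer surplus falls by €1570 hundred.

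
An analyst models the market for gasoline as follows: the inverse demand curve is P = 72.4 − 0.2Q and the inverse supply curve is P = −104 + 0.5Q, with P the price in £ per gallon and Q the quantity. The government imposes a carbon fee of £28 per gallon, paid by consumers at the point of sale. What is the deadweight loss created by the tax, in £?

Rewrite in direct form: Qd = 362 − 5P and Qs = 2P + 208.
Before the tax: set 362 − 5P = 2P + 208 → P* = £22, Q* = 252.
With the tax collected from consumers, demand (in seller-price terms) shifts: Qd = 362 − 5(P + 28).
New equilibrium: consumers pay £30, producers receive £2, Q = 212. (Wedge: Pb − Ps = 28.)
Quantity falls by |ΔQ| = |252 − 212| = 40.
DWL = ½ · t · |ΔQ| = ½ · 28 · 40 = £560.

Deadweight loss = £560.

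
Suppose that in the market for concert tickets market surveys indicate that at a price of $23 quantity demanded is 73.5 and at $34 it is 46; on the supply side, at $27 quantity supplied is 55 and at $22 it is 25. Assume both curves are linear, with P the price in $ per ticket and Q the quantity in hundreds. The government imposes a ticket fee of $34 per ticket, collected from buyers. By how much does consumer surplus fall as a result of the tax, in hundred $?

Demand slope: (46 − 73.5)/(34 − 23) = -2.5, so Qd = 131 − 2.5P.
Supply slope: (25 − 55)/(22 − 27) = 6, so Qs = 6P − 107.
Before the tax: set 131 − 2.5P = 6P − 107 → P* = $28, Q* = 61.
With the tax collected from buyers, demand (in seller-price terms) shifts: Qd = 131 − 2.5(P + 34).
New equilibrium: buyers pay $52, suppliers receive $18, Q = 1. (Wedge: Pb − Ps = 34.)
ΔCS is the trapezoid between Q = 1 and Q = 61 of height $24: ½ · (61 + 1) · 24 = $744.

Consumer surplus falls by $744 hundred.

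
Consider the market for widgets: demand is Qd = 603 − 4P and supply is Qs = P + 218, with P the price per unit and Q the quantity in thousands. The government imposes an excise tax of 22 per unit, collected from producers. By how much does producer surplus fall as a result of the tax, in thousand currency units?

Producer surplus falls by 5037.12 thousand.

Before the tax: set 603 − 4P = P + 218 → P* = 77, Q* = 295.
With the tax collected from producers, supply shifts: Qs = (P − 22) + 218.
New equilibrium: buyers pay 81.4, producers receive 59.4, Q = 277.4. (Wedge: Pb − Ps = 22.)
ΔPS is the trapezoid between Q = 277.4 and Q = 295 of height 17.6: ½ · (295 + 277.4) · 17.6 = 5037.12.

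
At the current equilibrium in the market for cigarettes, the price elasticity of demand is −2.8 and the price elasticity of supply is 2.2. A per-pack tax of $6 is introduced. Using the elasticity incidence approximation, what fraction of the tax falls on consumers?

Incidence ratio: consumers' share ≈ εs / (εs + |εd|) = 2.2 / (2.2 + 2.8) = 0.44.
Supply is the less elastic side, so consumers bear the smaller share.

Consumers' share ≈ 0.44.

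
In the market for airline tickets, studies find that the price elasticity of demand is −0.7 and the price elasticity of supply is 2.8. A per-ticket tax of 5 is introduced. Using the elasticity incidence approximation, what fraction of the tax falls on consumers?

Consumers' share ≈ 0.8.

Incidence ratio: consumers' share ≈ εs / (εs + |εd|) = 2.8 / (2.8 + 0.7) = 0.8.
Supply is the more elastic side, so consumers bear the larger share.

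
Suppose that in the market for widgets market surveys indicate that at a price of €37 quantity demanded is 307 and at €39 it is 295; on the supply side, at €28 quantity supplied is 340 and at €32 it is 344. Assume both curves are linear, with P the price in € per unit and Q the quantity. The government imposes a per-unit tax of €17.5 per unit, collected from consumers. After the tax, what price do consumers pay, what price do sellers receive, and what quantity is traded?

Demand slope: (295 − 307)/(39 − 37) = -6, so Qd = 529 − 6P.
Supply slope: (344 − 340)/(32 − 28) = 1, so Qs = P + 312.
Before the tax: set 529 − 6P = P + 312 → P* = €31, Q* = 343.
With the tax collected from consumers, demand (in seller-price terms) shifts: Qd = 529 − 6(P + 17.5).
Solving gives Q = 328 with consumers paying €33.5 and sellers receiving €16 (the €17.5 wedge).
The less price-elastic side of the market bears the larger share of a per-unit tax.

Consumers pay €33.5; sellers receive €16; quantity = 328.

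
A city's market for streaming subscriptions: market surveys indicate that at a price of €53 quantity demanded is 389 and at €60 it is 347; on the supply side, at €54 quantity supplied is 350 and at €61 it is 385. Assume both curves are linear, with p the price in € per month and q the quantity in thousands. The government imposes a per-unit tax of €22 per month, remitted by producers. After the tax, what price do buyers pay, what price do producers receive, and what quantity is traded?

Buyers pay €67; producers receive €45; quantity = 305.

Demand slope: (347 − 389)/(60 − 53) = -6, so qd = 707 − 6p.
Supply slope: (385 − 350)/(61 − 54) = 5, so qs = 5p + 80.
Without the tax, 707 − 6p = 5p + 80 gives 11p = 627, so p* = €57 and q* = 365.
With the tax collected from producers, supply shifts: qs = 5(p − 22) + 80.
Solving gives q = 305 with buyers paying €67 and producers receiving €45 (the €22 wedge).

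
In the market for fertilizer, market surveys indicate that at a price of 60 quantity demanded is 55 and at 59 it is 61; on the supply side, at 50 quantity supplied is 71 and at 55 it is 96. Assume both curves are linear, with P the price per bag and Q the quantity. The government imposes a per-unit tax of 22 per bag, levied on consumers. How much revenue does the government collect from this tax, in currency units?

Demand slope: (61 − 55)/(59 − 60) = -6, so Qd = 415 − 6P.
Supply slope: (96 − 71)/(55 − 50) = 5, so Qs = 5P − 179.
Without the tax, 415 − 6P = 5P − 179 gives 11P = 594, so P* = 54 and Q* = 91.
With the tax collected from consumers, demand (in seller-price terms) shifts: Qd = 415 − 6(P + 22).
New equilibrium: consumers pay 64, suppliers receive 42, Q = 31. (Wedge: Pb − Ps = 22.)
Revenue = t · Q = 22 · 31 = 682.

Tax revenue = 682.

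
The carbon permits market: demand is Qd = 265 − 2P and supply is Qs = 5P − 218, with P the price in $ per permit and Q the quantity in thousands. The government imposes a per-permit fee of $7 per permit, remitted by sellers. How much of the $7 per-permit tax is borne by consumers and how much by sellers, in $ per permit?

Without the tax, 265 − 2P = 5P − 218 gives 7P = 483, so P* = $69 and Q* = 127.
With the tax collected from sellers, supply shifts: Qs = 5(P − 7) − 218.
New equilibrium: consumers pay $74, sellers receive $67, Q = 117. (Wedge: Pb − Ps = 7.)
Burden on consumers: $5; on sellers: $2. (They sum to $7.)
The less price-elastic side of the market bears the larger share of a per-unit tax.

Consumers bear $5 per permit; sellers bear $2 per permit.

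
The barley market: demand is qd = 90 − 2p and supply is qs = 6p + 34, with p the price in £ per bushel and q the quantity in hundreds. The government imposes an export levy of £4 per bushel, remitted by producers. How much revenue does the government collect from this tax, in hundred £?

Before the tax: set 90 − 2p = 6p + 34 → p* = £7, q* = 76.
With the tax collected from producers, supply shifts: qs = 6(p − 4) + 34.
Solving gives q = 70 with buyers paying £10 and producers receiving £6 (the £4 wedge).
Revenue = t · Q = 4 · 70 = £280.

Tax revenue = £280 hundred.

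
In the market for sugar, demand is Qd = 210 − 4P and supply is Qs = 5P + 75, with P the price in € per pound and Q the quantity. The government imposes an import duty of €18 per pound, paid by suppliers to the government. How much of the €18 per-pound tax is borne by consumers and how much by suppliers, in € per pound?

Without the tax, 210 − 4P = 5P + 75 gives 9P = 135, so P* = €15 and Q* = 150.
With the tax collected from suppliers, supply shifts: Qs = 5(P − 18) + 75.
Solving gives Q = 110 with consumers paying €25 and suppliers receiving €7 (the €18 wedge).
Burden on consumers: €10; on suppliers: €8. (They sum to €18.)
The less price-elastic side of the market bears the larger share of a per-unit tax.

Consumers bear €10 per pound; suppliers bear €8 per pound.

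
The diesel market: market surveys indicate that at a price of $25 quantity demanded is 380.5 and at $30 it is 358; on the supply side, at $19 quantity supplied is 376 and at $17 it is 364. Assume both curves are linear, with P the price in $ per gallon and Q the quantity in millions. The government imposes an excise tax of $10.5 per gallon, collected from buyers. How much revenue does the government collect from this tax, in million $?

Demand slope: (358 − 380.5)/(30 − 25) = -4.5, so Qd = 493 − 4.5P.
Supply slope: (364 − 376)/(17 − 19) = 6, so Qs = 6P + 262.
Before the tax: set 493 − 4.5P = 6P + 262 → P* = $22, Q* = 394.
With the tax collected from buyers, demand (in seller-price terms) shifts: Qd = 493 − 4.5(P + 10.5).
New equilibrium: buyers pay $28, producers receive $17.5, Q = 367. (Wedge: Pb − Ps = 10.5.)
Revenue = t · Q = 10.5 · 367 = $3853.5.

Tax revenue = $3853.5 million.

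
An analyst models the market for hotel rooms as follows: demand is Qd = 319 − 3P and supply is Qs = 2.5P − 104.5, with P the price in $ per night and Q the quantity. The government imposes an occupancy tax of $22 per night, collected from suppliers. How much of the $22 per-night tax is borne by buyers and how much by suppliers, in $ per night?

Buyers bear $10 per night; suppliers bear $12 per night.

Before the tax: set 319 − 3P = 2.5P − 104.5 → P* = $77, Q* = 88.
With the tax collected from suppliers, supply shifts: Qs = 2.5(P − 22) − 104.5.
Solving gives Q = 58 with buyers paying $87 and suppliers receiving $65 (the $22 wedge).
Burden on buyers: $10; on suppliers: $12. (They sum to $22.)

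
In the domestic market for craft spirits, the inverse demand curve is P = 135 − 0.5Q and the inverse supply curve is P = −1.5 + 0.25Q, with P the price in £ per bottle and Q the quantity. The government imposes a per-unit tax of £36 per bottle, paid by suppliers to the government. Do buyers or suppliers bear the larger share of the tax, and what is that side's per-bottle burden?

Buyers bear the larger share: £24 per bottle.

Inverting to Q(P) form: Qd = 270 − 2P; Qs = 4P + 6.
Before the tax: set 270 − 2P = 4P + 6 → P* = £44, Q* = 182.
With the tax collected from suppliers, supply shifts: Qs = 4(P − 36) + 6.
Solving gives Q = 134 with buyers paying £68 and suppliers receiving £32 (the £36 wedge).
Per-bottle burden: buyers £24, suppliers £12.
Buyers take the larger share because demand is less price-elastic here (demand slope 2 vs supply slope 4).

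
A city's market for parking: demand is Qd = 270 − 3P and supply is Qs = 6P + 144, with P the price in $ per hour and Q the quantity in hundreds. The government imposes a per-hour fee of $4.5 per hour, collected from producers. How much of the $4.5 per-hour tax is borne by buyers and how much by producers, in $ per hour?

Without the tax, 270 − 3P = 6P + 144 gives 9P = 126, so P* = $14 and Q* = 228.
With the tax collected from producers, supply shifts: Qs = 6(P − 4.5) + 144.
Solving gives Q = 219 with buyers paying $17 and producers receiving $12.5 (the $4.5 wedge).
Burden on buyers: $3; on producers: $1.5. (They sum to $4.5.)

Buyers bear $3 per hour; producers bear $1.5 per hour.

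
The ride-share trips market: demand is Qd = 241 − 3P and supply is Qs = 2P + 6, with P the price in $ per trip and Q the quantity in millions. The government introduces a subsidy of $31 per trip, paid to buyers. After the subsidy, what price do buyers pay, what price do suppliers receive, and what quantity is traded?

Before the subsidy: set 241 − 3P = 2P + 6 → P* = $47, Q* = 100.
With a per-unit subsidy paid to buyers, each effectively pays P − 31, so demand becomes Qd = 241 − 3(P − 31).
New equilibrium: buyers pay $34.6, suppliers receive $65.6, Q = 137.2. (Wedge: Pb − Ps = −31.)

Buyers pay $34.6; suppliers receive $65.6; quantity = 137.2.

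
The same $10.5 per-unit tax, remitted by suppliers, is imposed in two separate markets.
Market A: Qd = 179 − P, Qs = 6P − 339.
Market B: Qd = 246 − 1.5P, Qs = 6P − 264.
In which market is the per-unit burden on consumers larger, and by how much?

Market A, by $0.6.

Market A: pre-tax P* = $74, Q* = 105; post-tax Q = 96; per-unit burden on consumers = $9.
Market B: pre-tax P* = $68, Q* = 144; post-tax Q = 131.4; per-unit burden on consumers = $8.4.
Difference: $9 vs $8.4 → market A is larger by $0.6.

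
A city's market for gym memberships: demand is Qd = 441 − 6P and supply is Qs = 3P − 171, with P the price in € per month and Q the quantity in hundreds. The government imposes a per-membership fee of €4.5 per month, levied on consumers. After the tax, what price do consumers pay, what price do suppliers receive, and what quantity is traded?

Before the tax: set 441 − 6P = 3P − 171 → P* = €68, Q* = 33.
With the tax collected from consumers, demand (in seller-price terms) shifts: Qd = 441 − 6(P + 4.5).
New equilibrium: consumers pay €69.5, suppliers receive €65, Q = 24. (Wedge: Pb − Ps = 4.5.)
The less price-elastic side of the market bears the larger share of a per-unit tax.

Consumers pay €69.5; suppliers receive €65; quantity = 24.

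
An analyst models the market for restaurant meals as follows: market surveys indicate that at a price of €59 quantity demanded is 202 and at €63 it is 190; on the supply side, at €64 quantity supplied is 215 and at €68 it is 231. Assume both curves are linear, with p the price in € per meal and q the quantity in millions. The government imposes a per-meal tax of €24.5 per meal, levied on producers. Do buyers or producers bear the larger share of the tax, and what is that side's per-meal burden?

Demand slope: (190 − 202)/(63 − 59) = -3, so qd = 379 − 3p.
Supply slope: (231 − 215)/(68 − 64) = 4, so qs = 4p − 41.
Before the tax: set 379 − 3p = 4p − 41 → p* = €60, q* = 199.
With the tax collected from producers, supply shifts: qs = 4(p − 24.5) − 41.
New equilibrium: buyers pay €74, producers receive €49.5, q = 157. (Wedge: pb − ps = 24.5.)
Per-meal burden: buyers €14, producers €10.5.
Buyers take the larger share because demand is less price-elastic here (demand slope 3 vs supply slope 4).

Buyers bear the larger share: €14 per meal.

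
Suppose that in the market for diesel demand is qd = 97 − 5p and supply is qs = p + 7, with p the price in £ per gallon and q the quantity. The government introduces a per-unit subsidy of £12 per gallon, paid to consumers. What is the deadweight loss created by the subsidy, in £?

Deadweight loss = £60.

Without the subsidy, 97 − 5p = p + 7 gives 6p = 90, so p* = £15 and q* = 22.
With a per-unit subsidy paid to consumers, each effectively pays p − 12, so demand becomes qd = 97 − 5(p − 12).
New equilibrium: consumers pay £13, suppliers receive £25, q = 32. (Wedge: pb − ps = −12.)
Quantity rises by |ΔQ| = |22 − 32| = 10.
DWL = ½ · t · |ΔQ| = ½ · 12 · 10 = £60.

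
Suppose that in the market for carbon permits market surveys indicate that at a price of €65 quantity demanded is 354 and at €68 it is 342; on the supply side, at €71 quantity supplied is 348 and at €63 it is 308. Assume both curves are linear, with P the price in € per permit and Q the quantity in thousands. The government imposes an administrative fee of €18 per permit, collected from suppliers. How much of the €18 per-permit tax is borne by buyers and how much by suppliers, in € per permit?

Demand slope: (342 − 354)/(68 − 65) = -4, so Qd = 614 − 4P.
Supply slope: (308 − 348)/(63 − 71) = 5, so Qs = 5P − 7.
Without the tax, 614 − 4P = 5P − 7 gives 9P = 621, so P* = €69 and Q* = 338.
With the tax collected from suppliers, supply shifts: Qs = 5(P − 18) − 7.
Solving gives Q = 298 with buyers paying €79 and suppliers receiving €61 (the €18 wedge).
Burden on buyers: €10; on suppliers: €8. (They sum to €18.)

Buyers bear €10 per permit; suppliers bear €8 per permit.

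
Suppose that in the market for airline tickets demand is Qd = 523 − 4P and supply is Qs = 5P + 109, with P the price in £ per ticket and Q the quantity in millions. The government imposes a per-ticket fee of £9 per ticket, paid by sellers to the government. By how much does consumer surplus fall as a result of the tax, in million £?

Consumer surplus falls by £1645 million.

Without the tax, 523 − 4P = 5P + 109 gives 9P = 414, so P* = £46 and Q* = 339.
With the tax collected from sellers, supply shifts: Qs = 5(P − 9) + 109.
New equilibrium: buyers pay £51, sellers receive £42, Q = 319. (Wedge: Pb − Ps = 9.)
ΔCS is the trapezoid between Q = 319 and Q = 339 of height £5: ½ · (339 + 319) · 5 = £1645.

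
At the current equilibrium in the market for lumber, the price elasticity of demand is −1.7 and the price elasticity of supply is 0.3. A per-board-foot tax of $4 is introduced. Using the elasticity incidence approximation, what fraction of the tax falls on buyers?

Buyers' share ≈ 0.15.

Incidence ratio: buyers' share ≈ εs / (εs + |εd|) = 0.3 / (0.3 + 1.7) = 0.15.
Supply is the less elastic side, so buyers bear the smaller share.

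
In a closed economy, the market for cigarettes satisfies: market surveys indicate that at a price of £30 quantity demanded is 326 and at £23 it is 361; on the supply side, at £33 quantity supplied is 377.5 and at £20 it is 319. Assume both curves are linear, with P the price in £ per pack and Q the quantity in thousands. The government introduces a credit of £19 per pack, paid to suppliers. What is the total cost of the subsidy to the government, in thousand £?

Demand slope: (361 − 326)/(23 − 30) = -5, so Qd = 476 − 5P.
Supply slope: (319 − 377.5)/(20 − 33) = 4.5, so Qs = 4.5P + 229.
Before the subsidy: set 476 − 5P = 4.5P + 229 → P* = £26, Q* = 346.
With a per-unit subsidy paid to suppliers, each receives P + 19 per unit sold, so supply becomes Qs = 4.5(P + 19) + 229.
New equilibrium: consumers pay £17, suppliers receive £36, Q = 391. (Wedge: Pb − Ps = −19.)
Outlay = t · Q = 19 · 391 = £7429.

Government outlay = £7429 thousand.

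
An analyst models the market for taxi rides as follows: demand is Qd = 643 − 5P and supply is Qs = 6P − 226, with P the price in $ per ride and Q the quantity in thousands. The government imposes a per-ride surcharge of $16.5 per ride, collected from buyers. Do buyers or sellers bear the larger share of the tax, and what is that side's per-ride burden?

Buyers bear the larger share: $9 per ride.

Before the tax: set 643 − 5P = 6P − 226 → P* = $79, Q* = 248.
With the tax collected from buyers, demand (in seller-price terms) shifts: Qd = 643 − 5(P + 16.5).
Solving gives Q = 203 with buyers paying $88 and sellers receiving $71.5 (the $16.5 wedge).
Per-ride burden: buyers $9, sellers $7.5.
Buyers take the larger share because demand is less price-elastic here (demand slope 5 vs supply slope 6).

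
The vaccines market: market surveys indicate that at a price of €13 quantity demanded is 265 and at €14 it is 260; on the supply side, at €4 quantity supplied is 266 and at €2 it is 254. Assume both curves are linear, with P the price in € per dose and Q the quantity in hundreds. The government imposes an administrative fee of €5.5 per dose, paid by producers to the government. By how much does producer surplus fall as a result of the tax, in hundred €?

Demand slope: (260 − 265)/(14 − 13) = -5, so Qd = 330 − 5P.
Supply slope: (254 − 266)/(2 − 4) = 6, so Qs = 6P + 242.
Without the tax, 330 − 5P = 6P + 242 gives 11P = 88, so P* = €8 and Q* = 290.
With the tax collected from producers, supply shifts: Qs = 6(P − 5.5) + 242.
Solving gives Q = 275 with buyers paying €11 and producers receiving €5.5 (the €5.5 wedge).
ΔPS is the trapezoid between Q = 275 and Q = 290 of height €2.5: ½ · (290 + 275) · 2.5 = €706.25.

Producer surplus falls by €706.25 hundred.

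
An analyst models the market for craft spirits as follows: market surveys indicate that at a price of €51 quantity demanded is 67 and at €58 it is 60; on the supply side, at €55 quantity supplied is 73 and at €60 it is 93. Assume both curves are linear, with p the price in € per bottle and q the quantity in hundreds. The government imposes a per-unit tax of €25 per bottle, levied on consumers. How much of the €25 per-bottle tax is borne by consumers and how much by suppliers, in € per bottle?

Demand slope: (60 − 67)/(58 − 51) = -1, so qd = 118 − p.
Supply slope: (93 − 73)/(60 − 55) = 4, so qs = 4p − 147.
Before the tax: set 118 − p = 4p − 147 → p* = €53, q* = 65.
With the tax collected from consumers, demand (in seller-price terms) shifts: qd = 118 − (p + 25).
Solving gives q = 45 with consumers paying €73 and suppliers receiving €48 (the €25 wedge).
Burden on consumers: €20; on suppliers: €5. (They sum to €25.)

Consumers bear €20 per bottle; suppliers bear €5 per bottle.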